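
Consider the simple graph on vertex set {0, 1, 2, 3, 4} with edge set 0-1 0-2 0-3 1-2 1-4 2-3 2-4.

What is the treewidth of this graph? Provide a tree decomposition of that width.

Treewidth 2.
Bags: B1 = {1, 2, 4}  B2 = {0, 1, 2}  B3 = {0, 2, 3}
Tree: B1–B2, B2–B3

Each bag holds 3 vertices, so the decomposition has width 2, which upper-bounds the treewidth. For the lower bound, the 3 vertices {0, 1, 2} are pairwise adjacent, and any tree decomposition puts a clique entirely inside one bag — forcing width ≥ 2. The upper and lower bounds meet at 2, so that is the treewidth.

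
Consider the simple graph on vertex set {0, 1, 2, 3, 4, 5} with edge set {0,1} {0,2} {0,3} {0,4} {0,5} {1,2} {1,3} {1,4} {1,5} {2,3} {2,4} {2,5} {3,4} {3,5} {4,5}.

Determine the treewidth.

A width-5 tree decomposition is:
Bags: B1 = {0, 1, 2, 3, 4, 5}
Tree: (single bag)
A single bag containing all 6 vertices is trivially a valid decomposition of width 5. For the lower bound, the 6 vertices {0, 1, 2, 3, 4, 5} are pairwise adjacent, and any tree decomposition puts a clique entirely inside one bag — forcing width ≥ 5. Combining the bounds, tw(G) = 5.

5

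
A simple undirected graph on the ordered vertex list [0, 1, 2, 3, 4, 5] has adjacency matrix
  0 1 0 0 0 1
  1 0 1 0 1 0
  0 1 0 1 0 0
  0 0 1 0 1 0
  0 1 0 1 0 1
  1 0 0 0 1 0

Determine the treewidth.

2

A width-2 tree decomposition is:
Bags: B1 = {1, 2, 3}  B2 = {1, 3, 4}  B3 = {0, 1, 4}  B4 = {0, 4, 5}
Tree: B1–B2, B2–B3, B3–B4
Every bag has size at most 3, so the width is 3 − 1 = 2 and tw(G) ≤ 2. For the lower bound, G contains the cycle 2–3–4–1–2, so G is not a forest; only forests have treewidth ≤ 1, hence tw(G) ≥ 2. Hence tw(G) = 2 exactly.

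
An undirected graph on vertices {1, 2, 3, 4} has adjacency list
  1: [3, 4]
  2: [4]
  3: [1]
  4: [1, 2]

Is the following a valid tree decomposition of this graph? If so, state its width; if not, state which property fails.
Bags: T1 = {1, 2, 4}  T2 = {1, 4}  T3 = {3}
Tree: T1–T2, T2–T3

A tree decomposition must satisfy three properties: every vertex lies in some bag; for every edge, both endpoints lie together in some bag; and for every vertex, the bags containing it form a connected subtree. Here edge (1,3) lies in no bag, so the decomposition is invalid.

No — edge (1,3) lies in no bag.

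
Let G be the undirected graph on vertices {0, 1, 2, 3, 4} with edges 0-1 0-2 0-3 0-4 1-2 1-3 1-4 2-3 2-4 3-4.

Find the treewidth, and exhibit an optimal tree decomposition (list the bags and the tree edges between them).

Treewidth 4.
One optimal decomposition is:
Bags: B1 = {0, 1, 2, 3, 4}
Tree: (single bag)

With just one bag of size 5, the width is 5 − 1 = 4, so tw(G) ≤ 4. Conversely, {0, 1, 2, 3, 4} is a clique of size 5, and the vertices of any clique must share a bag in every tree decomposition; so some bag has ≥ 5 vertices and tw(G) ≥ 4. Hence tw(G) = 4 exactly.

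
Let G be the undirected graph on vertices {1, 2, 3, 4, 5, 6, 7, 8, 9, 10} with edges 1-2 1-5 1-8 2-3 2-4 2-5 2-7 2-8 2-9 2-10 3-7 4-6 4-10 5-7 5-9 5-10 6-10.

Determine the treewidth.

2

A width-2 tree decomposition is:
Bags: B1 = {2, 5, 10}  B2 = {1, 2, 5}  B3 = {2, 4, 10}  B4 = {2, 5, 9}  B5 = {4, 6, 10}  B6 = {2, 5, 7}  B7 = {1, 2, 8}  B8 = {2, 3, 7}
Tree: B1–B2, B1–B3, B1–B4, B3–B5, B2–B6, B2–B7, B6–B8
The largest bag has 3 vertices, giving width 2; this decomposition certifies tw(G) ≤ 2. Conversely, {1, 2, 8} is a clique of size 3, and the vertices of any clique must share a bag in every tree decomposition; so some bag has ≥ 3 vertices and tw(G) ≥ 2. Hence tw(G) = 2 exactly.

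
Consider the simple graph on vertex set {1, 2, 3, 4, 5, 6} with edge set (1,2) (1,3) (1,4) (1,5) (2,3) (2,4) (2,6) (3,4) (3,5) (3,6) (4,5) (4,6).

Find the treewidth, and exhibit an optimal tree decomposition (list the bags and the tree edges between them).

Treewidth 3.
One optimal decomposition is:
Bags: B1 = {1, 3, 4, 5}  B2 = {1, 2, 3, 4}  B3 = {2, 3, 4, 6}
Tree: B1–B2, B2–B3

The largest bag has 4 vertices, giving width 3; this decomposition certifies tw(G) ≤ 3. Conversely, {1, 2, 3, 4} is a clique of size 4, and the vertices of any clique must share a bag in every tree decomposition; so some bag has ≥ 4 vertices and tw(G) ≥ 3. Combining the bounds, tw(G) = 3.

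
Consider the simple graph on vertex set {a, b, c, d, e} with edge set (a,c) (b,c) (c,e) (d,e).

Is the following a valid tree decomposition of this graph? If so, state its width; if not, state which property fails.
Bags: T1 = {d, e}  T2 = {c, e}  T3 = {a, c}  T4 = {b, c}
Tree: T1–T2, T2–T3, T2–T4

Checking the three conditions: (i) the bags cover all of {a, b, c, d, e}; (ii) for each edge, some bag contains both endpoints; (iii) the bags containing any fixed vertex form a subtree. All hold, so the decomposition is valid with width 2 − 1 = 1.

Yes; width 1.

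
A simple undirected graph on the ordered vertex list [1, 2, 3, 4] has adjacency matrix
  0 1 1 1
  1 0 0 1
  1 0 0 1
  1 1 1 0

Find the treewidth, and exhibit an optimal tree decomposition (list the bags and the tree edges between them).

Treewidth 2.
One such decomposition:
Bags: B1 = {1, 3, 4}  B2 = {1, 2, 4}
Tree: B1–B2

Each bag holds 3 vertices, so the decomposition has width 2, which upper-bounds the treewidth. For the lower bound, the 3 vertices {1, 2, 4} are pairwise adjacent, and any tree decomposition puts a clique entirely inside one bag — forcing width ≥ 2. Hence tw(G) = 2 exactly.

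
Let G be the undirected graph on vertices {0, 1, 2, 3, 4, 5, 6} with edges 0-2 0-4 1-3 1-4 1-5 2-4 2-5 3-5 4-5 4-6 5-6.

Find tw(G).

2

A width-2 tree decomposition is:
Bags: B1 = {1, 4, 5}  B2 = {1, 3, 5}  B3 = {2, 4, 5}  B4 = {4, 5, 6}  B5 = {0, 2, 4}
Tree: B1–B2, B1–B3, B3–B4, B3–B5
Each bag holds 3 vertices, so the decomposition has width 2, which upper-bounds the treewidth. Conversely, {1, 3, 5} is a clique of size 3, and the vertices of any clique must share a bag in every tree decomposition; so some bag has ≥ 3 vertices and tw(G) ≥ 2. The upper and lower bounds meet at 2, so that is the treewidth.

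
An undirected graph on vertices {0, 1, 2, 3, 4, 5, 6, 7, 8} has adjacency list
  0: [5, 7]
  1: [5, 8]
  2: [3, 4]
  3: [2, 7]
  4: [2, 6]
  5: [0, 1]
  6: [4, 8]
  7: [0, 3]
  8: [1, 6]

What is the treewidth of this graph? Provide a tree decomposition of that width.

Treewidth 2.
One optimal decomposition is:
Bags: B1 = {1, 6, 8}  B2 = {1, 4, 6}  B3 = {1, 2, 4}  B4 = {1, 2, 3}  B5 = {1, 3, 7}  B6 = {0, 1, 7}  B7 = {0, 1, 5}
Tree: B1–B2, B2–B3, B3–B4, B4–B5, B5–B6, B6–B7

Every bag has size at most 3, so the width is 3 − 1 = 2 and tw(G) ≤ 2. The edges 1–8–6–4–2–3–7–0–5–1 form a cycle, so G is not a tree and its treewidth is at least 2. Combining the bounds, tw(G) = 2.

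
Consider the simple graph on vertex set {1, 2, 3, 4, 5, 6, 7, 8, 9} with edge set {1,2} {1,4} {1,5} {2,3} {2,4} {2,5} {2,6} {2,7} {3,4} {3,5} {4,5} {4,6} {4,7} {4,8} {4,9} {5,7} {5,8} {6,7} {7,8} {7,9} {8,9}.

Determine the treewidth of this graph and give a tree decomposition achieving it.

Every bag has size at most 4, so the width is 4 − 1 = 3 and tw(G) ≤ 3. Conversely, {4, 7, 8, 9} is a clique of size 4, and the vertices of any clique must share a bag in every tree decomposition; so some bag has ≥ 4 vertices and tw(G) ≥ 3. The upper and lower bounds meet at 3, so that is the treewidth.

Treewidth 3.
Bags: B1 = {2, 4, 5, 7}  B2 = {2, 3, 4, 5}  B3 = {4, 5, 7, 8}  B4 = {2, 4, 6, 7}  B5 = {1, 2, 4, 5}  B6 = {4, 7, 8, 9}
Tree: B1–B2, B1–B3, B1–B4, B1–B5, B3–B6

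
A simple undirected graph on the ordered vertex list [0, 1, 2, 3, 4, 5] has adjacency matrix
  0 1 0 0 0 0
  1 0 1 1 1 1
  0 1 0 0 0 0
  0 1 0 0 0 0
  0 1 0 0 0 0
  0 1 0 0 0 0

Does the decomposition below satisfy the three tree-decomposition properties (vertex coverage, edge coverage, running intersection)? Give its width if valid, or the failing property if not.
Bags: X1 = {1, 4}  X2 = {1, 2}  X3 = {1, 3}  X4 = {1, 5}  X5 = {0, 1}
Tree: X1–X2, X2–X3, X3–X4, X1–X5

Yes; width 1.

Checking the three conditions: (i) the bags cover all of {0, 1, 2, 3, 4, 5}; (ii) for each edge, some bag contains both endpoints; (iii) the bags containing any fixed vertex form a subtree. All hold, so the decomposition is valid with width 2 − 1 = 1.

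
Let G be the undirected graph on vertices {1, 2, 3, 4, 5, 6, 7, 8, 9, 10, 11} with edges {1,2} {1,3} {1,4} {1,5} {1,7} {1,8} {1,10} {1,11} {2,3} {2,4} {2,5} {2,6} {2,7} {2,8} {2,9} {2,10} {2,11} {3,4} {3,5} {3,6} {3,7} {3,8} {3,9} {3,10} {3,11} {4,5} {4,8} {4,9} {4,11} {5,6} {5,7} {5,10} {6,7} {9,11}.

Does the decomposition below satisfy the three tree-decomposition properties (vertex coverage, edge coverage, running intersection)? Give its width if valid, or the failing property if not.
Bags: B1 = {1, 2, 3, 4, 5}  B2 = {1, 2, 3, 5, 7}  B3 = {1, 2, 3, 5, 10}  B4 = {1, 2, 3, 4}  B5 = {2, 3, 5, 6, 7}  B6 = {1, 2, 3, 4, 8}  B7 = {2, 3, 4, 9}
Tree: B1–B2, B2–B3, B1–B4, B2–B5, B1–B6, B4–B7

A tree decomposition must satisfy three properties: every vertex lies in some bag; for every edge, both endpoints lie together in some bag; and for every vertex, the bags containing it form a connected subtree. Here vertex 11 appears in no bag, so the decomposition is invalid.

No — vertex 11 appears in no bag.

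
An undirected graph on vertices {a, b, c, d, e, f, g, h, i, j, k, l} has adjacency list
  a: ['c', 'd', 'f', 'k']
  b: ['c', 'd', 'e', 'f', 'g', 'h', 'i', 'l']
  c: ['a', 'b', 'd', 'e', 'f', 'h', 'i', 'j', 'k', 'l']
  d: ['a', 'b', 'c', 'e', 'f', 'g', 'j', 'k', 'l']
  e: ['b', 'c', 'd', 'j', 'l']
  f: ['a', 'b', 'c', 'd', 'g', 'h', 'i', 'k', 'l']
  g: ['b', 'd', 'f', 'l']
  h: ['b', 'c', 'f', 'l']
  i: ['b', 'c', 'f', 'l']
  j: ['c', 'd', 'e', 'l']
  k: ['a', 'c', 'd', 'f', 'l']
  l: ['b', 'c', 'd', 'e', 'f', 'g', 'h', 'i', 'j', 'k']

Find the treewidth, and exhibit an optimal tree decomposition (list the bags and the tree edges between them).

Treewidth 4.
Bags: B1 = {b, c, d, e, l}  B2 = {b, c, d, f, l}  B3 = {b, d, f, g, l}  B4 = {b, c, f, h, l}  B5 = {c, d, f, k, l}  B6 = {c, d, e, j, l}  B7 = {b, c, f, i, l}  B8 = {a, c, d, f, k}
Tree: B1–B2, B2–B3, B2–B4, B2–B5, B1–B6, B2–B7, B5–B8

The largest bag has 5 vertices, giving width 4; this decomposition certifies tw(G) ≤ 4. For the lower bound, the 5 vertices {b, d, f, g, l} are pairwise adjacent, and any tree decomposition puts a clique entirely inside one bag — forcing width ≥ 4. Hence tw(G) = 4 exactly.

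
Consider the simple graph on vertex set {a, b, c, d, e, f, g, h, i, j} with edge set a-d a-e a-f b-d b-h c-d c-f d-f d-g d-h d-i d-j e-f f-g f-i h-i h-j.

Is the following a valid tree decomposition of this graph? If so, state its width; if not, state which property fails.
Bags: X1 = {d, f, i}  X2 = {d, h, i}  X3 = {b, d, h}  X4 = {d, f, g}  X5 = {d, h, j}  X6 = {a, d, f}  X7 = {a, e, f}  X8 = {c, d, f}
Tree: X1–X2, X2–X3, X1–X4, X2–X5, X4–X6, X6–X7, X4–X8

Yes; width 2.

Checking the three conditions: (i) the bags cover all of {a, b, c, d, e, f, g, h, i, j}; (ii) for each edge, some bag contains both endpoints; (iii) the bags containing any fixed vertex form a subtree. All hold, so the decomposition is valid with width 3 − 1 = 2.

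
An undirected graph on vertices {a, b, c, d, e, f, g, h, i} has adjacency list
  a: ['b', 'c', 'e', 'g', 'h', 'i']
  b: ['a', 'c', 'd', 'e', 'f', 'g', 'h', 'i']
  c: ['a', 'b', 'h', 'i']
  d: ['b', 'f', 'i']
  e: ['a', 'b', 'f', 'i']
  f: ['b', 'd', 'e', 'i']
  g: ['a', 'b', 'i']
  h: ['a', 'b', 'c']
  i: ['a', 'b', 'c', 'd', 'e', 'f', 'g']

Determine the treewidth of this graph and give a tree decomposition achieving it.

The largest bag has 4 vertices, giving width 3; this decomposition certifies tw(G) ≤ 3. For the lower bound, the 4 vertices {a, b, c, h} are pairwise adjacent, and any tree decomposition puts a clique entirely inside one bag — forcing width ≥ 3. The upper and lower bounds meet at 3, so that is the treewidth.

Treewidth 3.
Bags: B1 = {b, d, f, i}  B2 = {b, e, f, i}  B3 = {a, b, e, i}  B4 = {a, b, c, i}  B5 = {a, b, g, i}  B6 = {a, b, c, h}
Tree: B1–B2, B2–B3, B3–B4, B4–B5, B4–B6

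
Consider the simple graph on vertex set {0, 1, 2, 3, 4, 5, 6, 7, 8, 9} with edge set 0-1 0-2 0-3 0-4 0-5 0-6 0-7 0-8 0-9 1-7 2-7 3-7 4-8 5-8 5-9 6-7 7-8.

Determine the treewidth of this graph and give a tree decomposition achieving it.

The largest bag has 3 vertices, giving width 2; this decomposition certifies tw(G) ≤ 2. For the lower bound, the 3 vertices {0, 5, 9} are pairwise adjacent, and any tree decomposition puts a clique entirely inside one bag — forcing width ≥ 2. Therefore the treewidth is 2.

Treewidth 2.
One optimal decomposition is:
Bags: B1 = {0, 7, 8}  B2 = {0, 5, 8}  B3 = {0, 1, 7}  B4 = {0, 5, 9}  B5 = {0, 2, 7}  B6 = {0, 3, 7}  B7 = {0, 4, 8}  B8 = {0, 6, 7}
Tree: B1–B2, B1–B3, B2–B4, B1–B5, B1–B6, B2–B7, B1–B8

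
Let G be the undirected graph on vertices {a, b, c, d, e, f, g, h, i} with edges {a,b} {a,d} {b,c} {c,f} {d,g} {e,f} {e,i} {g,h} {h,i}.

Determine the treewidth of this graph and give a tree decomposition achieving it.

Every bag has size at most 3, so the width is 3 − 1 = 2 and tw(G) ≤ 2. The edges c–f–e–i–h–g–d–a–b–c form a cycle, so G is not a tree and its treewidth is at least 2. Therefore the treewidth is 2.

Treewidth 2.
Bags: B1 = {c, e, f}  B2 = {c, e, i}  B3 = {c, h, i}  B4 = {c, g, h}  B5 = {c, d, g}  B6 = {a, c, d}  B7 = {a, b, c}
Tree: B1–B2, B2–B3, B3–B4, B4–B5, B5–B6, B6–B7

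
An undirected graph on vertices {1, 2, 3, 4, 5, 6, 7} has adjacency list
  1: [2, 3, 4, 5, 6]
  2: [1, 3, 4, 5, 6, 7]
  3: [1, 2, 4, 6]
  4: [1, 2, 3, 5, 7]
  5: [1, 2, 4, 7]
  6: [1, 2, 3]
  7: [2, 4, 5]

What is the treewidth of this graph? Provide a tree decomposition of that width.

Treewidth 3.
Bags: B1 = {1, 2, 3, 6}  B2 = {1, 2, 3, 4}  B3 = {1, 2, 4, 5}  B4 = {2, 4, 5, 7}
Tree: B1–B2, B2–B3, B3–B4

Every bag has size at most 4, so the width is 4 − 1 = 3 and tw(G) ≤ 3. On the other hand G contains the 4-clique {1, 2, 3, 4}. A clique must lie in a single bag of any decomposition, so no decomposition can have width below 3. Therefore the treewidth is 3.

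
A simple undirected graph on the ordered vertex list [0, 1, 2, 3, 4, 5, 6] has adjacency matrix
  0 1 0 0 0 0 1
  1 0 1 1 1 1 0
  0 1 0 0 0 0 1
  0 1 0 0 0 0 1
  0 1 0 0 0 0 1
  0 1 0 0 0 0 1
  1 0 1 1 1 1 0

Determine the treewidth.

A width-2 tree decomposition is:
Bags: B1 = {0, 1, 6}  B2 = {1, 5, 6}  B3 = {1, 2, 6}  B4 = {1, 3, 6}  B5 = {1, 4, 6}
Tree: B1–B2, B2–B3, B3–B4, B4–B5
Each bag holds 3 vertices, so the decomposition has width 2, which upper-bounds the treewidth. The edges 6–0–1–5–6 form a cycle, so G is not a tree and its treewidth is at least 2. Therefore the treewidth is 2.

2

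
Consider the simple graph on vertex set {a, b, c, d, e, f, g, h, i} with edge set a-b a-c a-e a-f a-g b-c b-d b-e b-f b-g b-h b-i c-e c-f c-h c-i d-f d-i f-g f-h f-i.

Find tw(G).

3

A width-3 tree decomposition is:
Bags: B1 = {a, b, c, f}  B2 = {b, c, f, i}  B3 = {a, b, c, e}  B4 = {a, b, f, g}  B5 = {b, c, f, h}  B6 = {b, d, f, i}
Tree: B1–B2, B1–B3, B1–B4, B2–B5, B2–B6
Every bag has size at most 4, so the width is 4 − 1 = 3 and tw(G) ≤ 3. On the other hand G contains the 4-clique {a, b, c, e}. A clique must lie in a single bag of any decomposition, so no decomposition can have width below 3. Hence tw(G) = 3 exactly.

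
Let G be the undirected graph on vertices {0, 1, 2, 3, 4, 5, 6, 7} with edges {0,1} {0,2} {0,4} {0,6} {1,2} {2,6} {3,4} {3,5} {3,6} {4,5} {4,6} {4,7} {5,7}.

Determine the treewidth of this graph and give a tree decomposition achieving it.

Treewidth 2.
One optimal decomposition is:
Bags: B1 = {3, 4, 6}  B2 = {3, 4, 5}  B3 = {4, 5, 7}  B4 = {0, 4, 6}  B5 = {0, 2, 6}  B6 = {0, 1, 2}
Tree: B1–B2, B2–B3, B1–B4, B4–B5, B5–B6

Each bag holds 3 vertices, so the decomposition has width 2, which upper-bounds the treewidth. For the lower bound, the 3 vertices {0, 1, 2} are pairwise adjacent, and any tree decomposition puts a clique entirely inside one bag — forcing width ≥ 2. Therefore the treewidth is 2.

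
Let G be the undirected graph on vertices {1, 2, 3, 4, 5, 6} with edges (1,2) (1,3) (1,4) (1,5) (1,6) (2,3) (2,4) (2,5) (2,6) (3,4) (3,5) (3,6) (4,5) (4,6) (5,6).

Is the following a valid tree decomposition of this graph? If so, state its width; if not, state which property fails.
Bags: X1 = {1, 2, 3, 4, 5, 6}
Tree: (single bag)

Yes; width 5.

Vertex coverage: the bags together contain {1, 2, 3, 4, 5, 6}, the full vertex set. Edge coverage: each edge of G has both endpoints in at least one bag. Running intersection: for every vertex, the bags containing it form a connected subtree. All three properties hold, so this is a valid tree decomposition of width max|bag| − 1 = 5, and hence tw(G) ≤ 5.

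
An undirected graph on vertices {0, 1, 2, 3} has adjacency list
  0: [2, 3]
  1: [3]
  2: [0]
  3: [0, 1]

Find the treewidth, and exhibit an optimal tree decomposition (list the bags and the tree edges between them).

The largest bag has 2 vertices, giving width 1; this decomposition certifies tw(G) ≤ 1. Any graph with an edge has treewidth ≥ 1, and G has the edge 2–0. Hence tw(G) = 1 exactly.

Treewidth 1.
One such decomposition:
Bags: B1 = {0, 2}  B2 = {0, 3}  B3 = {1, 3}
Tree: B1–B2, B2–B3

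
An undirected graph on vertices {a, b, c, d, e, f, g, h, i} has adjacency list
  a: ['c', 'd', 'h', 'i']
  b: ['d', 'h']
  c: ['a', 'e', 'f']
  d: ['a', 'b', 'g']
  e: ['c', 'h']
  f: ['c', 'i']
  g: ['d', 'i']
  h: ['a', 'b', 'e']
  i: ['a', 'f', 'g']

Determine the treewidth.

3

A width-3 tree decomposition is:
Bags: B1 = {b, c, e, h}  B2 = {a, b, c, h}  B3 = {a, b, c, d}  B4 = {a, c, d, f}  B5 = {a, d, f, i}  B6 = {d, f, g, i}
Tree: B1–B2, B2–B3, B3–B4, B4–B5, B5–B6
Every bag has size at most 4, so the width is 4 − 1 = 3 and tw(G) ≤ 3. For the lower bound: the 4 vertex sets {b,e,h}, {c}, {a}, {d,f,g,i} are disjoint, each induces a connected subgraph, and every pair is joined by at least one edge of G. Contracting each set to a single vertex therefore yields K_{4} as a minor, and since treewidth is minor-monotone, tw(G) ≥ tw(K_{4}) = 3. Therefore the treewidth is 3.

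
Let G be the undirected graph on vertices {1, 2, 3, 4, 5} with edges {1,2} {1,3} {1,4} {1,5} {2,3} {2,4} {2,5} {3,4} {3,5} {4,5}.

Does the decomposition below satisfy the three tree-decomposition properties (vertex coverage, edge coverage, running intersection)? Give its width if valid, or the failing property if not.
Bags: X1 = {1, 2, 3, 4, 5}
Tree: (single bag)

Checking the three conditions: (i) the bags cover all of {1, 2, 3, 4, 5}; (ii) for each edge, some bag contains both endpoints; (iii) the bags containing any fixed vertex form a subtree. All hold, so the decomposition is valid with width 5 − 1 = 4.

Yes; width 4.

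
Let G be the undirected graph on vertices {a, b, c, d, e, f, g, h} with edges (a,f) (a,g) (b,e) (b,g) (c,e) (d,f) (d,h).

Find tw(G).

A width-1 tree decomposition is:
Bags: B1 = {c, e}  B2 = {b, e}  B3 = {b, g}  B4 = {a, g}  B5 = {a, f}  B6 = {d, f}  B7 = {d, h}
Tree: B1–B2, B2–B3, B3–B4, B4–B5, B5–B6, B6–B7
The largest bag has 2 vertices, giving width 1; this decomposition certifies tw(G) ≤ 1. Since G has at least one edge (e.g. c–e), it is not an edgeless graph, so tw(G) ≥ 1. Combining the bounds, tw(G) = 1.

1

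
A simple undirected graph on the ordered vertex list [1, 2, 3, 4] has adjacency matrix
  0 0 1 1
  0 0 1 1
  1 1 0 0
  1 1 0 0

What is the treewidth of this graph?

A width-2 tree decomposition is:
Bags: B1 = {1, 2, 4}  B2 = {1, 2, 3}
Tree: B1–B2
Every bag has size at most 3, so the width is 3 − 1 = 2 and tw(G) ≤ 2. For the lower bound, G contains the cycle 2–4–1–3–2, so G is not a forest; only forests have treewidth ≤ 1, hence tw(G) ≥ 2. The upper and lower bounds meet at 2, so that is the treewidth.

2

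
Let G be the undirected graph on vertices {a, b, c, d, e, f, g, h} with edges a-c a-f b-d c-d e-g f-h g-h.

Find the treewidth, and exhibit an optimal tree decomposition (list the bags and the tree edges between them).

Treewidth 1.
One optimal decomposition is:
Bags: B1 = {b, d}  B2 = {c, d}  B3 = {a, c}  B4 = {a, f}  B5 = {f, h}  B6 = {g, h}  B7 = {e, g}
Tree: B1–B2, B2–B3, B3–B4, B4–B5, B5–B6, B6–B7

The largest bag has 2 vertices, giving width 1; this decomposition certifies tw(G) ≤ 1. Since G has at least one edge (e.g. b–d), it is not an edgeless graph, so tw(G) ≥ 1. Combining the bounds, tw(G) = 1.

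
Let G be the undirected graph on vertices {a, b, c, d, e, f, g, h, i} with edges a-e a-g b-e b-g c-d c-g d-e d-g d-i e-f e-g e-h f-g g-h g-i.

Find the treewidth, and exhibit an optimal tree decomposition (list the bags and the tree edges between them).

Treewidth 2.
One optimal decomposition is:
Bags: B1 = {c, d, g}  B2 = {d, e, g}  B3 = {a, e, g}  B4 = {d, g, i}  B5 = {e, g, h}  B6 = {e, f, g}  B7 = {b, e, g}
Tree: B1–B2, B2–B3, B1–B4, B3–B5, B3–B6, B6–B7

The largest bag has 3 vertices, giving width 2; this decomposition certifies tw(G) ≤ 2. On the other hand G contains the 3-clique {d, e, g}. A clique must lie in a single bag of any decomposition, so no decomposition can have width below 2. Combining the bounds, tw(G) = 2.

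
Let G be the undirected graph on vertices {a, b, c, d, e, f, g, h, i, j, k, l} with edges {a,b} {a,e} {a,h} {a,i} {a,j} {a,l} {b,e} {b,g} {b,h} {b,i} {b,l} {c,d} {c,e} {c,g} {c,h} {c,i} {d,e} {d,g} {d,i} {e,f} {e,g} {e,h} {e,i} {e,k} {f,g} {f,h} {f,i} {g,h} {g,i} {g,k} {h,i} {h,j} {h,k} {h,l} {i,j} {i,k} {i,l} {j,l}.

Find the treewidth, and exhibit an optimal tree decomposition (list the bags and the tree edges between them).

Each bag holds 5 vertices, so the decomposition has width 4, which upper-bounds the treewidth. For the lower bound, the 5 vertices {c, d, e, g, i} are pairwise adjacent, and any tree decomposition puts a clique entirely inside one bag — forcing width ≥ 4. The upper and lower bounds meet at 4, so that is the treewidth.

Treewidth 4.
Bags: B1 = {e, g, h, i, k}  B2 = {c, e, g, h, i}  B3 = {b, e, g, h, i}  B4 = {a, b, e, h, i}  B5 = {e, f, g, h, i}  B6 = {a, b, h, i, l}  B7 = {a, h, i, j, l}  B8 = {c, d, e, g, i}
Tree: B1–B2, B2–B3, B3–B4, B1–B5, B4–B6, B6–B7, B2–B8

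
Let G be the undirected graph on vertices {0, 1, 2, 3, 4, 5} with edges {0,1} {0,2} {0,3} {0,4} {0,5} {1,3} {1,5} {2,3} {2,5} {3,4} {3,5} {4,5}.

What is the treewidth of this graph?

A width-3 tree decomposition is:
Bags: B1 = {0, 2, 3, 5}  B2 = {0, 1, 3, 5}  B3 = {0, 3, 4, 5}
Tree: B1–B2, B2–B3
Each bag holds 4 vertices, so the decomposition has width 3, which upper-bounds the treewidth. On the other hand G contains the 4-clique {0, 1, 3, 5}. A clique must lie in a single bag of any decomposition, so no decomposition can have width below 3. The upper and lower bounds meet at 3, so that is the treewidth.

3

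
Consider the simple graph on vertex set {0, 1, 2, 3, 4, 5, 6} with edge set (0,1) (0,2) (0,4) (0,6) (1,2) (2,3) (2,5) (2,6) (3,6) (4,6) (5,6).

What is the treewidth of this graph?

A width-2 tree decomposition is:
Bags: B1 = {2, 3, 6}  B2 = {0, 2, 6}  B3 = {0, 4, 6}  B4 = {0, 1, 2}  B5 = {2, 5, 6}
Tree: B1–B2, B2–B3, B2–B4, B2–B5
The largest bag has 3 vertices, giving width 2; this decomposition certifies tw(G) ≤ 2. For the lower bound, the 3 vertices {0, 1, 2} are pairwise adjacent, and any tree decomposition puts a clique entirely inside one bag — forcing width ≥ 2. Hence tw(G) = 2 exactly.

2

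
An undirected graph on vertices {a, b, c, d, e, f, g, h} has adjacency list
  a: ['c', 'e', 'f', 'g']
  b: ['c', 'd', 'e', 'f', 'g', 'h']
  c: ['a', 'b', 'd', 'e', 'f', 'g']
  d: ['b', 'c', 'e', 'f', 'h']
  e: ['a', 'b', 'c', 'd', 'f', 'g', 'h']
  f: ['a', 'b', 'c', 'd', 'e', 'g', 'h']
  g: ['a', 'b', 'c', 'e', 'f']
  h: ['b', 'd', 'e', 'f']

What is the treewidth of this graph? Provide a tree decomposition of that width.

Treewidth 4.
Bags: B1 = {b, d, e, f, h}  B2 = {b, c, d, e, f}  B3 = {b, c, e, f, g}  B4 = {a, c, e, f, g}
Tree: B1–B2, B2–B3, B3–B4

Every bag has size at most 5, so the width is 5 − 1 = 4 and tw(G) ≤ 4. For the lower bound, the 5 vertices {a, c, e, f, g} are pairwise adjacent, and any tree decomposition puts a clique entirely inside one bag — forcing width ≥ 4. Hence tw(G) = 4 exactly.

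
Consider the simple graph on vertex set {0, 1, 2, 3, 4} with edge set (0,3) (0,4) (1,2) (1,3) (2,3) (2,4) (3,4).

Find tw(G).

A width-2 tree decomposition is:
Bags: B1 = {2, 3, 4}  B2 = {0, 3, 4}  B3 = {1, 2, 3}
Tree: B1–B2, B1–B3
Each bag holds 3 vertices, so the decomposition has width 2, which upper-bounds the treewidth. On the other hand G contains the 3-clique {0, 3, 4}. A clique must lie in a single bag of any decomposition, so no decomposition can have width below 2. Combining the bounds, tw(G) = 2.

2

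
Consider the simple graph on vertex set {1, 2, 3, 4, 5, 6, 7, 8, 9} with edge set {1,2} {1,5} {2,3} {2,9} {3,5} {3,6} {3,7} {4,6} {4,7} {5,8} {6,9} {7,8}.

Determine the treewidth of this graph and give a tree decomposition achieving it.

Treewidth 3.
Bags: B1 = {1, 2, 5, 9}  B2 = {2, 3, 5, 9}  B3 = {3, 5, 6, 9}  B4 = {3, 5, 6, 8}  B5 = {3, 6, 7, 8}  B6 = {4, 6, 7, 8}
Tree: B1–B2, B2–B3, B3–B4, B4–B5, B5–B6

The largest bag has 4 vertices, giving width 3; this decomposition certifies tw(G) ≤ 3. For the lower bound: the 4 vertex sets {1,2,9}, {5}, {3}, {4,6,7,8} are disjoint, each induces a connected subgraph, and every pair is joined by at least one edge of G. Contracting each set to a single vertex therefore yields K_{4} as a minor, and since treewidth is minor-monotone, tw(G) ≥ tw(K_{4}) = 3. Combining the bounds, tw(G) = 3.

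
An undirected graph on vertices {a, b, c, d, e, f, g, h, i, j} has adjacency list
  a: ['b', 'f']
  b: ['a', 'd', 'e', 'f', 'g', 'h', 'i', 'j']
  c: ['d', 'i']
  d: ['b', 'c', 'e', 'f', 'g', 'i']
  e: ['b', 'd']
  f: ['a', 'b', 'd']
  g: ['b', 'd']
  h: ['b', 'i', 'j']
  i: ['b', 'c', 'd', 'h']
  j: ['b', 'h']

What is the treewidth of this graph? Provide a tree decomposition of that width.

Every bag has size at most 3, so the width is 3 − 1 = 2 and tw(G) ≤ 2. For the lower bound, the 3 vertices {c, d, i} are pairwise adjacent, and any tree decomposition puts a clique entirely inside one bag — forcing width ≥ 2. Therefore the treewidth is 2.

Treewidth 2.
One optimal decomposition is:
Bags: B1 = {b, d, e}  B2 = {b, d, i}  B3 = {b, d, g}  B4 = {b, d, f}  B5 = {b, h, i}  B6 = {c, d, i}  B7 = {a, b, f}  B8 = {b, h, j}
Tree: B1–B2, B1–B3, B2–B4, B2–B5, B2–B6, B4–B7, B5–B8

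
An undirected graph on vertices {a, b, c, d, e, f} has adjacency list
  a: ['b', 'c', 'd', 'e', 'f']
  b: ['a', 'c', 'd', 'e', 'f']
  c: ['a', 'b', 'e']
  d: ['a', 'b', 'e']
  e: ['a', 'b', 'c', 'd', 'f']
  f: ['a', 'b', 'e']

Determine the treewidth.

3

A width-3 tree decomposition is:
Bags: B1 = {a, b, c, e}  B2 = {a, b, d, e}  B3 = {a, b, e, f}
Tree: B1–B2, B2–B3
Every bag has size at most 4, so the width is 4 − 1 = 3 and tw(G) ≤ 3. Conversely, {a, b, d, e} is a clique of size 4, and the vertices of any clique must share a bag in every tree decomposition; so some bag has ≥ 4 vertices and tw(G) ≥ 3. The upper and lower bounds meet at 3, so that is the treewidth.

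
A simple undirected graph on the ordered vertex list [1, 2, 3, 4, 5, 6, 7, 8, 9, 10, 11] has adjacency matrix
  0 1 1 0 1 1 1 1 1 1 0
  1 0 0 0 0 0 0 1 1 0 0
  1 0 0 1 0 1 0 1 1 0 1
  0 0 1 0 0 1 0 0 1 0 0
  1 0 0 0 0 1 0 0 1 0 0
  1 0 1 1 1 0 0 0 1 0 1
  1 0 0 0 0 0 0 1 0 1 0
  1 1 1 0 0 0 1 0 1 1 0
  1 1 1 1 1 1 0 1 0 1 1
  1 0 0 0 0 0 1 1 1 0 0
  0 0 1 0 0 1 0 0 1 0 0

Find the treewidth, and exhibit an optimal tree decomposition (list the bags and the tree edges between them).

The largest bag has 4 vertices, giving width 3; this decomposition certifies tw(G) ≤ 3. On the other hand G contains the 4-clique {1, 3, 8, 9}. A clique must lie in a single bag of any decomposition, so no decomposition can have width below 3. The upper and lower bounds meet at 3, so that is the treewidth.

Treewidth 3.
Bags: B1 = {3, 4, 6, 9}  B2 = {1, 3, 6, 9}  B3 = {1, 3, 8, 9}  B4 = {1, 2, 8, 9}  B5 = {1, 5, 6, 9}  B6 = {1, 8, 9, 10}  B7 = {1, 7, 8, 10}  B8 = {3, 6, 9, 11}
Tree: B1–B2, B2–B3, B3–B4, B2–B5, B3–B6, B6–B7, B1–B8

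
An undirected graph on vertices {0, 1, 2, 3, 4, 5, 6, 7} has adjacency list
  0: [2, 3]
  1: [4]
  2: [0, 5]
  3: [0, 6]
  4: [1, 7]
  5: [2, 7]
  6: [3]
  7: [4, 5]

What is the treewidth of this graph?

A width-1 tree decomposition is:
Bags: B1 = {3, 6}  B2 = {0, 3}  B3 = {0, 2}  B4 = {2, 5}  B5 = {5, 7}  B6 = {4, 7}  B7 = {1, 4}
Tree: B1–B2, B2–B3, B3–B4, B4–B5, B5–B6, B6–B7
The largest bag has 2 vertices, giving width 1; this decomposition certifies tw(G) ≤ 1. Any graph with an edge has treewidth ≥ 1, and G has the edge 6–3. Combining the bounds, tw(G) = 1.

1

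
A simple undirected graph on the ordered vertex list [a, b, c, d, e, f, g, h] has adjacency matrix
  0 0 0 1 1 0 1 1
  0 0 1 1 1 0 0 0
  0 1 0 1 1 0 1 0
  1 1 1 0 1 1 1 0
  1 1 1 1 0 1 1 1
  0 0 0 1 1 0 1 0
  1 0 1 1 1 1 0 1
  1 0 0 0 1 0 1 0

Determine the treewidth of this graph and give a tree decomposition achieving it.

Treewidth 3.
One optimal decomposition is:
Bags: B1 = {c, d, e, g}  B2 = {a, d, e, g}  B3 = {a, e, g, h}  B4 = {d, e, f, g}  B5 = {b, c, d, e}
Tree: B1–B2, B2–B3, B2–B4, B1–B5

The largest bag has 4 vertices, giving width 3; this decomposition certifies tw(G) ≤ 3. On the other hand G contains the 4-clique {d, e, f, g}. A clique must lie in a single bag of any decomposition, so no decomposition can have width below 3. The upper and lower bounds meet at 3, so that is the treewidth.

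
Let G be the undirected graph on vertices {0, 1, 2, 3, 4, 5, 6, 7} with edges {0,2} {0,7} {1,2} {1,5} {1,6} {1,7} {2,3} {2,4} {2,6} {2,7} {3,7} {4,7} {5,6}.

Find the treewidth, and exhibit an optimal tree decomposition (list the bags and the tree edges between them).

Treewidth 2.
One such decomposition:
Bags: B1 = {2, 4, 7}  B2 = {0, 2, 7}  B3 = {1, 2, 7}  B4 = {2, 3, 7}  B5 = {1, 2, 6}  B6 = {1, 5, 6}
Tree: B1–B2, B2–B3, B1–B4, B3–B5, B5–B6

The largest bag has 3 vertices, giving width 2; this decomposition certifies tw(G) ≤ 2. Conversely, {1, 2, 6} is a clique of size 3, and the vertices of any clique must share a bag in every tree decomposition; so some bag has ≥ 3 vertices and tw(G) ≥ 2. Combining the bounds, tw(G) = 2.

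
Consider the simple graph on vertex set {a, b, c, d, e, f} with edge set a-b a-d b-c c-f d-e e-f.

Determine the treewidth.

A width-2 tree decomposition is:
Bags: B1 = {c, e, f}  B2 = {c, d, e}  B3 = {a, c, d}  B4 = {a, b, c}
Tree: B1–B2, B2–B3, B3–B4
The largest bag has 3 vertices, giving width 2; this decomposition certifies tw(G) ≤ 2. Since c–f–e–d–a–b–c is a cycle in G, G is not acyclic. Forests are exactly the graphs of treewidth ≤ 1, so tw(G) ≥ 2. The upper and lower bounds meet at 2, so that is the treewidth.

2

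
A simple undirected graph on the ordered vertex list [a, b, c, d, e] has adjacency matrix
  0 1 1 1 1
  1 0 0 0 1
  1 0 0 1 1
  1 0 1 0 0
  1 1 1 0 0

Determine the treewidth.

2

A width-2 tree decomposition is:
Bags: B1 = {a, c, d}  B2 = {a, c, e}  B3 = {a, b, e}
Tree: B1–B2, B2–B3
The largest bag has 3 vertices, giving width 2; this decomposition certifies tw(G) ≤ 2. Conversely, {a, c, d} is a clique of size 3, and the vertices of any clique must share a bag in every tree decomposition; so some bag has ≥ 3 vertices and tw(G) ≥ 2. The upper and lower bounds meet at 2, so that is the treewidth.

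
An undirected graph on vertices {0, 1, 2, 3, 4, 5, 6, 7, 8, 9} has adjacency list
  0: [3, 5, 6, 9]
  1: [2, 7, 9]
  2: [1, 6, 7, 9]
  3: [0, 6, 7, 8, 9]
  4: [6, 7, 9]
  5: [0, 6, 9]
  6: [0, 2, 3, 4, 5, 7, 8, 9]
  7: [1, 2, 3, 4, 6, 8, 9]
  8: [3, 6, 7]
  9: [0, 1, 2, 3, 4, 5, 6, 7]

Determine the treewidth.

A width-3 tree decomposition is:
Bags: B1 = {3, 6, 7, 9}  B2 = {4, 6, 7, 9}  B3 = {0, 3, 6, 9}  B4 = {3, 6, 7, 8}  B5 = {0, 5, 6, 9}  B6 = {2, 6, 7, 9}  B7 = {1, 2, 7, 9}
Tree: B1–B2, B1–B3, B1–B4, B3–B5, B1–B6, B6–B7
Every bag has size at most 4, so the width is 4 − 1 = 3 and tw(G) ≤ 3. For the lower bound, the 4 vertices {1, 2, 7, 9} are pairwise adjacent, and any tree decomposition puts a clique entirely inside one bag — forcing width ≥ 3. The upper and lower bounds meet at 3, so that is the treewidth.

3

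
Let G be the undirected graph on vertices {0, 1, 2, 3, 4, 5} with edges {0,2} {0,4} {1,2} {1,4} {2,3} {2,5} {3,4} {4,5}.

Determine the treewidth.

2

A width-2 tree decomposition is:
Bags: B1 = {1, 2, 4}  B2 = {2, 4, 5}  B3 = {2, 3, 4}  B4 = {0, 2, 4}
Tree: B1–B2, B2–B3, B3–B4
Every bag has size at most 3, so the width is 3 − 1 = 2 and tw(G) ≤ 2. Since 1–2–5–4–1 is a cycle in G, G is not acyclic. Forests are exactly the graphs of treewidth ≤ 1, so tw(G) ≥ 2. Combining the bounds, tw(G) = 2.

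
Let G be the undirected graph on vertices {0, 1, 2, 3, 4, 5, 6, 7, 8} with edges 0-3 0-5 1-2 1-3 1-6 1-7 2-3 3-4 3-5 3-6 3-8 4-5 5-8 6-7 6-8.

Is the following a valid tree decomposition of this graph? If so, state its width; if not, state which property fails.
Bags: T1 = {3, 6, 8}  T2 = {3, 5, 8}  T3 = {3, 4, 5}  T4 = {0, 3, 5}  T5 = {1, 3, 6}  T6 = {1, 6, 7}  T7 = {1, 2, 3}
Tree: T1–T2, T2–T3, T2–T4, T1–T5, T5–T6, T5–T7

Yes; width 2.

Vertex coverage: the bags together contain {0, 1, 2, 3, 4, 5, 6, 7, 8}, the full vertex set. Edge coverage: each edge of G has both endpoints in at least one bag. Running intersection: for every vertex, the bags containing it form a connected subtree. All three properties hold, so this is a valid tree decomposition of width max|bag| − 1 = 2, and hence tw(G) ≤ 2.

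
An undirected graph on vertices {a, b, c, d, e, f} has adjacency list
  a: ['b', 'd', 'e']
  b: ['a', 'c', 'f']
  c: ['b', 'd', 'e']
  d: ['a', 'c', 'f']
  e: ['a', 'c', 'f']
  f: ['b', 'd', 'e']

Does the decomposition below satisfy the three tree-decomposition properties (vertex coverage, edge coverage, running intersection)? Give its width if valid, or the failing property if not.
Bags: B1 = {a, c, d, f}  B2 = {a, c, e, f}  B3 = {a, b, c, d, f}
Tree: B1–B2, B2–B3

No — bags containing vertex d are not connected in the tree.

A tree decomposition must satisfy three properties: every vertex lies in some bag; for every edge, both endpoints lie together in some bag; and for every vertex, the bags containing it form a connected subtree. Here bags containing vertex d are not connected in the tree, so the decomposition is invalid.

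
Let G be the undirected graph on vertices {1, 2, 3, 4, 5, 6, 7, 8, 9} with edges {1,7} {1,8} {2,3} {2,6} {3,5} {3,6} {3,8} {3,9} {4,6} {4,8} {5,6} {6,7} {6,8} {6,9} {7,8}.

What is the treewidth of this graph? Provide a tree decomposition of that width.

Treewidth 2.
One such decomposition:
Bags: B1 = {6, 7, 8}  B2 = {4, 6, 8}  B3 = {3, 6, 8}  B4 = {3, 6, 9}  B5 = {2, 3, 6}  B6 = {1, 7, 8}  B7 = {3, 5, 6}
Tree: B1–B2, B1–B3, B3–B4, B4–B5, B1–B6, B5–B7

The largest bag has 3 vertices, giving width 2; this decomposition certifies tw(G) ≤ 2. Conversely, {1, 7, 8} is a clique of size 3, and the vertices of any clique must share a bag in every tree decomposition; so some bag has ≥ 3 vertices and tw(G) ≥ 2. Combining the bounds, tw(G) = 2.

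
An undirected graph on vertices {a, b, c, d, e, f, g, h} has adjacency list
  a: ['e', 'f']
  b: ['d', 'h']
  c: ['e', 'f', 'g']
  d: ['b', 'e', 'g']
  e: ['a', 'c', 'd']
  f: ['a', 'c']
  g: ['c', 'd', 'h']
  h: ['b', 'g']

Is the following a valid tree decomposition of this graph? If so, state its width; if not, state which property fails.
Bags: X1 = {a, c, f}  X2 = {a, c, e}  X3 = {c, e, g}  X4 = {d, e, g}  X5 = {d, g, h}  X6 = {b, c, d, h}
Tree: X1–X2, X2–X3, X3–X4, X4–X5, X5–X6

No — bags containing vertex c are not connected in the tree.

A tree decomposition must satisfy three properties: every vertex lies in some bag; for every edge, both endpoints lie together in some bag; and for every vertex, the bags containing it form a connected subtree. Here bags containing vertex c are not connected in the tree, so the decomposition is invalid.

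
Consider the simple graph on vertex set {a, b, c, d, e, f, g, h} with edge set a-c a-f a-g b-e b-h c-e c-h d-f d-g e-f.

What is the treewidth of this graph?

2

A width-2 tree decomposition is:
Bags: B1 = {a, d, g}  B2 = {a, d, f}  B3 = {a, c, f}  B4 = {c, e, f}  B5 = {c, e, h}  B6 = {b, e, h}
Tree: B1–B2, B2–B3, B3–B4, B4–B5, B5–B6
The largest bag has 3 vertices, giving width 2; this decomposition certifies tw(G) ≤ 2. For the lower bound, G contains the cycle g–d–f–a–g, so G is not a forest; only forests have treewidth ≤ 1, hence tw(G) ≥ 2. The upper and lower bounds meet at 2, so that is the treewidth.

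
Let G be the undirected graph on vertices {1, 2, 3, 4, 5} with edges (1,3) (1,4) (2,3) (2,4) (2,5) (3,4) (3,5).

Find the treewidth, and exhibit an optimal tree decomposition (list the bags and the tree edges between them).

Treewidth 2.
One optimal decomposition is:
Bags: B1 = {1, 3, 4}  B2 = {2, 3, 4}  B3 = {2, 3, 5}
Tree: B1–B2, B2–B3

Each bag holds 3 vertices, so the decomposition has width 2, which upper-bounds the treewidth. For the lower bound, the 3 vertices {1, 3, 4} are pairwise adjacent, and any tree decomposition puts a clique entirely inside one bag — forcing width ≥ 2. Therefore the treewidth is 2.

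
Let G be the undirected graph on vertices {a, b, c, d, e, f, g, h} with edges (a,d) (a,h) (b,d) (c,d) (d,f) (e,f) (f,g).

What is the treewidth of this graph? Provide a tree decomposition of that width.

Treewidth 1.
Bags: B1 = {a, d}  B2 = {b, d}  B3 = {d, f}  B4 = {a, h}  B5 = {e, f}  B6 = {c, d}  B7 = {f, g}
Tree: B1–B2, B2–B3, B1–B4, B3–B5, B1–B6, B3–B7

Each bag holds 2 vertices, so the decomposition has width 1, which upper-bounds the treewidth. Since G has at least one edge (e.g. d–a), it is not an edgeless graph, so tw(G) ≥ 1. Hence tw(G) = 1 exactly.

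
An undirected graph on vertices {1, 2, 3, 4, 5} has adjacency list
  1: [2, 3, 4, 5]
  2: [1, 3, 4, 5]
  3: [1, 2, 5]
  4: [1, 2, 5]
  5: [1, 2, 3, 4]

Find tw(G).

A width-3 tree decomposition is:
Bags: B1 = {1, 2, 4, 5}  B2 = {1, 2, 3, 5}
Tree: B1–B2
Each bag holds 4 vertices, so the decomposition has width 3, which upper-bounds the treewidth. On the other hand G contains the 4-clique {1, 2, 3, 5}. A clique must lie in a single bag of any decomposition, so no decomposition can have width below 3. Combining the bounds, tw(G) = 3.

3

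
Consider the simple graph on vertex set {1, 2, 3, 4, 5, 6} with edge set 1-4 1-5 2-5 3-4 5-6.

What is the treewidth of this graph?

1

A width-1 tree decomposition is:
Bags: B1 = {3, 4}  B2 = {1, 4}  B3 = {1, 5}  B4 = {2, 5}  B5 = {5, 6}
Tree: B1–B2, B2–B3, B3–B4, B4–B5
Each bag holds 2 vertices, so the decomposition has width 1, which upper-bounds the treewidth. Since G has at least one edge (e.g. 3–4), it is not an edgeless graph, so tw(G) ≥ 1. The upper and lower bounds meet at 1, so that is the treewidth.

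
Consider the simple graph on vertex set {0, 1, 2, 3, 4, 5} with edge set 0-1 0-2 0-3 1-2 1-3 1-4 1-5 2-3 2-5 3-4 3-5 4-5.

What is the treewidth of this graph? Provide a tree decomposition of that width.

Treewidth 3.
One such decomposition:
Bags: B1 = {0, 1, 2, 3}  B2 = {1, 2, 3, 5}  B3 = {1, 3, 4, 5}
Tree: B1–B2, B2–B3

Every bag has size at most 4, so the width is 4 − 1 = 3 and tw(G) ≤ 3. For the lower bound, the 4 vertices {0, 1, 2, 3} are pairwise adjacent, and any tree decomposition puts a clique entirely inside one bag — forcing width ≥ 3. The upper and lower bounds meet at 3, so that is the treewidth.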